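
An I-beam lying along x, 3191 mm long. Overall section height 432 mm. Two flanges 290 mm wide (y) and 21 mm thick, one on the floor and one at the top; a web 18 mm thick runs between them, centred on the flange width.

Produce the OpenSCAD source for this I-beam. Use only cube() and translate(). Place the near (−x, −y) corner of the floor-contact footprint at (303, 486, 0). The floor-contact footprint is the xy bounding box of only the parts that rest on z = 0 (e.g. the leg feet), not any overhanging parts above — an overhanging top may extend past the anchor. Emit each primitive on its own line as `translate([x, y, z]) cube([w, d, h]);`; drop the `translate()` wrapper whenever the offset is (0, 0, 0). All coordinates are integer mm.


translate([303, 486, 0]) cube([3191, 290, 21]);
translate([303, 622, 21]) cube([3191, 18, 390]);
translate([303, 486, 411]) cube([3191, 290, 21]);


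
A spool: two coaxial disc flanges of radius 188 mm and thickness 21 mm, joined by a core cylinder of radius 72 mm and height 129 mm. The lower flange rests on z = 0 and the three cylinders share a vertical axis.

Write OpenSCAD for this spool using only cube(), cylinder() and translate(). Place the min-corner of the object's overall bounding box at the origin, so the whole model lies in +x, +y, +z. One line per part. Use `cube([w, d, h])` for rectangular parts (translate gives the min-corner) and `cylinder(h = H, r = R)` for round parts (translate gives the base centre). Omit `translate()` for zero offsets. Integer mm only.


translate([188, 188, 0]) cylinder(h = 21, r = 188);
translate([188, 188, 21]) cylinder(h = 129, r = 72);
translate([188, 188, 150]) cylinder(h = 21, r = 188);


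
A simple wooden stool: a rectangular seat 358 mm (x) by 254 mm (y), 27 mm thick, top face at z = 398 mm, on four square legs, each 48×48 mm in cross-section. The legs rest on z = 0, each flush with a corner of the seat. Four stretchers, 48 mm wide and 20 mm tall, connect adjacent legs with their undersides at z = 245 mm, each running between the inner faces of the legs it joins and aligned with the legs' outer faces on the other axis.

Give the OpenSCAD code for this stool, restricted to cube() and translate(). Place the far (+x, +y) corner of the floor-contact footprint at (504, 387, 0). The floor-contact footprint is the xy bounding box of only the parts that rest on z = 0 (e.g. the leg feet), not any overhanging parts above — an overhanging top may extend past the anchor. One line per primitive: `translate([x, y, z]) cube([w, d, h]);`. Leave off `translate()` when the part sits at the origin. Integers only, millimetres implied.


// leg_h = 398 - 27 = 371
// stretcher span = 358 - 2*48 = 262
translate([146, 133, 371]) cube([358, 254, 27]);
translate([146, 133, 0]) cube([48, 48, 371]);
translate([456, 133, 0]) cube([48, 48, 371]);
translate([146, 339, 0]) cube([48, 48, 371]);
translate([456, 339, 0]) cube([48, 48, 371]);
translate([194, 133, 245]) cube([262, 48, 20]);
translate([194, 339, 245]) cube([262, 48, 20]);
translate([146, 181, 245]) cube([48, 158, 20]);
translate([456, 181, 245]) cube([48, 158, 20]);


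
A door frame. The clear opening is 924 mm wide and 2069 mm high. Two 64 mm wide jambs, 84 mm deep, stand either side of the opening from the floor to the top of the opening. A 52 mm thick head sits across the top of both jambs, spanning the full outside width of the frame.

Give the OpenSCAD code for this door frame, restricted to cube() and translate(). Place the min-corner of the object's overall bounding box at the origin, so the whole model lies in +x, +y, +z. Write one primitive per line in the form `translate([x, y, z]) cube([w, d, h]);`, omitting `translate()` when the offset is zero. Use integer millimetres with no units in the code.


cube([64, 84, 2069]);
translate([988, 0, 0]) cube([64, 84, 2069]);
translate([0, 0, 2069]) cube([1052, 84, 52]);


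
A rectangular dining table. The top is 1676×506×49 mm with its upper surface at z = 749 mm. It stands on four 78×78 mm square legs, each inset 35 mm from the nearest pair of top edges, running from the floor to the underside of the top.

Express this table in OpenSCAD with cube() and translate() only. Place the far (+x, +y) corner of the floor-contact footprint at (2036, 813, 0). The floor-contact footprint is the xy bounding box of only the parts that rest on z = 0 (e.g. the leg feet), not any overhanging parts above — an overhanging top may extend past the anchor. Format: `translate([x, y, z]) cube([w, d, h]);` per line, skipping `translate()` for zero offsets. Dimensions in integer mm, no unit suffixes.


translate([395, 342, 700]) cube([1676, 506, 49]);
translate([430, 377, 0]) cube([78, 78, 700]);
translate([1958, 377, 0]) cube([78, 78, 700]);
translate([430, 735, 0]) cube([78, 78, 700]);
translate([1958, 735, 0]) cube([78, 78, 700]);


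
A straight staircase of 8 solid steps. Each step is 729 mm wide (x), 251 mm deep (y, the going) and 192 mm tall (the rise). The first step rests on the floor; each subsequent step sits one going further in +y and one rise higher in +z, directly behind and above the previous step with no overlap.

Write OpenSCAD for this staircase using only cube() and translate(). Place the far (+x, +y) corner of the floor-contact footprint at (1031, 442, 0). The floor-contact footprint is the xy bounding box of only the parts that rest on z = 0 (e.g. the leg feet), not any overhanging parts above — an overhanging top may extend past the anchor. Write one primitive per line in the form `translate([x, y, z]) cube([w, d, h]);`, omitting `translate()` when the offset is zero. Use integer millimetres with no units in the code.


translate([302, 191, 0]) cube([729, 251, 192]);
translate([302, 442, 192]) cube([729, 251, 192]);
translate([302, 693, 384]) cube([729, 251, 192]);
translate([302, 944, 576]) cube([729, 251, 192]);
translate([302, 1195, 768]) cube([729, 251, 192]);
translate([302, 1446, 960]) cube([729, 251, 192]);
translate([302, 1697, 1152]) cube([729, 251, 192]);
translate([302, 1948, 1344]) cube([729, 251, 192]);


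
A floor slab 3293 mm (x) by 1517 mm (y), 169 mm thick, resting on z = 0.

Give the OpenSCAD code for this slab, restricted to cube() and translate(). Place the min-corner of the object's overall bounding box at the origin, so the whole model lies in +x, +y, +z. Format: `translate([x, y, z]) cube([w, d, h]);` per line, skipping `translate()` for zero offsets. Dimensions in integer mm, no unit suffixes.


cube([3293, 1517, 169]);


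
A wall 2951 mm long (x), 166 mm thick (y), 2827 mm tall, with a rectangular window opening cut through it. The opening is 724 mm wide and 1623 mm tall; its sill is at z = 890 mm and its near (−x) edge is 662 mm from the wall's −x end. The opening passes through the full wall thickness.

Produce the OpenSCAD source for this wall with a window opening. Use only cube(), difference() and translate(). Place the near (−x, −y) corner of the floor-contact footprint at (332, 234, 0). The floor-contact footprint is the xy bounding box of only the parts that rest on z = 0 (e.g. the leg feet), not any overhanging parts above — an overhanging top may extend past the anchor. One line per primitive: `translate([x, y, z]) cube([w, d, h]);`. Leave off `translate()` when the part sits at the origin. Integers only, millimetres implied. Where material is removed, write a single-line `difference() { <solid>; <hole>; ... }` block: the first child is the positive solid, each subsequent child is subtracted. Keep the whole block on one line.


difference() { translate([332, 234, 0]) cube([2951, 166, 2827]); translate([994, 234, 890]) cube([724, 166, 1623]); }


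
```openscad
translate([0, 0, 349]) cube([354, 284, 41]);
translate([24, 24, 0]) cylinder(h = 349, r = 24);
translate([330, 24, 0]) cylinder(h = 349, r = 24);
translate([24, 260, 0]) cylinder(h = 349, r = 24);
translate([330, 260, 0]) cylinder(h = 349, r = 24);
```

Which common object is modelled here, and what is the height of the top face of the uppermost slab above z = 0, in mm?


A stool. The seat height is 390 mm.

A 354×284×41 slab at z = 349 on four corner cylinders — a stool. The seat top is 349 + 41 = 390 mm.


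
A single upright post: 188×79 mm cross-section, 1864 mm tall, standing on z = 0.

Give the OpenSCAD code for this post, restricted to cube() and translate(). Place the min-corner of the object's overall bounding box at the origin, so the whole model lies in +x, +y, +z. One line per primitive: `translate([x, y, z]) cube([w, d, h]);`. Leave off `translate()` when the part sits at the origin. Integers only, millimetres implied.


cube([188, 79, 1864]);


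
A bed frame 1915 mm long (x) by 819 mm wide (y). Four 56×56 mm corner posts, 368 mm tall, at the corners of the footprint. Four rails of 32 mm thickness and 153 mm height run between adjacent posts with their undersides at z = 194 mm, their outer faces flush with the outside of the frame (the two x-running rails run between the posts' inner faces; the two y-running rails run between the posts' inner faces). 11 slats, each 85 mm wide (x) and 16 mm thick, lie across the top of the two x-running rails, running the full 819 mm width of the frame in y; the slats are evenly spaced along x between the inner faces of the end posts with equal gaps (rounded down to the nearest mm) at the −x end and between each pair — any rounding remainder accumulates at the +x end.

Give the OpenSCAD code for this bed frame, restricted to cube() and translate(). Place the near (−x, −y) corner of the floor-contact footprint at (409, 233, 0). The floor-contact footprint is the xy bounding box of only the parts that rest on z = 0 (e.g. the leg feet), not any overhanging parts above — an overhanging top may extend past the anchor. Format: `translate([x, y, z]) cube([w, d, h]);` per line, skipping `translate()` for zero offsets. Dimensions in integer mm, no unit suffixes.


// slat z = rail_z + rail_h = 194 + 153 = 347
// slat gap = ⌊(1803 − 11·85) / 12⌋ = 72
translate([409, 233, 0]) cube([56, 56, 368]);
translate([409, 996, 0]) cube([56, 56, 368]);
translate([2268, 233, 0]) cube([56, 56, 368]);
translate([2268, 996, 0]) cube([56, 56, 368]);
translate([465, 233, 194]) cube([1803, 32, 153]);
translate([465, 1020, 194]) cube([1803, 32, 153]);
translate([409, 289, 194]) cube([32, 707, 153]);
translate([2292, 289, 194]) cube([32, 707, 153]);
translate([537, 233, 347]) cube([85, 819, 16]);
translate([694, 233, 347]) cube([85, 819, 16]);
translate([851, 233, 347]) cube([85, 819, 16]);
translate([1008, 233, 347]) cube([85, 819, 16]);
translate([1165, 233, 347]) cube([85, 819, 16]);
translate([1322, 233, 347]) cube([85, 819, 16]);
translate([1479, 233, 347]) cube([85, 819, 16]);
translate([1636, 233, 347]) cube([85, 819, 16]);
translate([1793, 233, 347]) cube([85, 819, 16]);
translate([1950, 233, 347]) cube([85, 819, 16]);
translate([2107, 233, 347]) cube([85, 819, 16]);


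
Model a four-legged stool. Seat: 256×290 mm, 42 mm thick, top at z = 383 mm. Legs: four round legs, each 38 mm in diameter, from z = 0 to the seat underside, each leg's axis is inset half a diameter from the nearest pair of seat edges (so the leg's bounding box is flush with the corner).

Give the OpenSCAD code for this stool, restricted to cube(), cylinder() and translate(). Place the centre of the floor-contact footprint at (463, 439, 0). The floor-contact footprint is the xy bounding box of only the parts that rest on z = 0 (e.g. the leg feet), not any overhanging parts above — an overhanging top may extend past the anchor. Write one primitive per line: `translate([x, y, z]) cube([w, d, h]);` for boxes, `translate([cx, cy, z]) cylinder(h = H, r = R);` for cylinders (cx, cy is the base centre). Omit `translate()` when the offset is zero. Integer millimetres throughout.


translate([335, 294, 341]) cube([256, 290, 42]);
translate([354, 313, 0]) cylinder(h = 341, r = 19);
translate([572, 313, 0]) cylinder(h = 341, r = 19);
translate([354, 565, 0]) cylinder(h = 341, r = 19);
translate([572, 565, 0]) cylinder(h = 341, r = 19);


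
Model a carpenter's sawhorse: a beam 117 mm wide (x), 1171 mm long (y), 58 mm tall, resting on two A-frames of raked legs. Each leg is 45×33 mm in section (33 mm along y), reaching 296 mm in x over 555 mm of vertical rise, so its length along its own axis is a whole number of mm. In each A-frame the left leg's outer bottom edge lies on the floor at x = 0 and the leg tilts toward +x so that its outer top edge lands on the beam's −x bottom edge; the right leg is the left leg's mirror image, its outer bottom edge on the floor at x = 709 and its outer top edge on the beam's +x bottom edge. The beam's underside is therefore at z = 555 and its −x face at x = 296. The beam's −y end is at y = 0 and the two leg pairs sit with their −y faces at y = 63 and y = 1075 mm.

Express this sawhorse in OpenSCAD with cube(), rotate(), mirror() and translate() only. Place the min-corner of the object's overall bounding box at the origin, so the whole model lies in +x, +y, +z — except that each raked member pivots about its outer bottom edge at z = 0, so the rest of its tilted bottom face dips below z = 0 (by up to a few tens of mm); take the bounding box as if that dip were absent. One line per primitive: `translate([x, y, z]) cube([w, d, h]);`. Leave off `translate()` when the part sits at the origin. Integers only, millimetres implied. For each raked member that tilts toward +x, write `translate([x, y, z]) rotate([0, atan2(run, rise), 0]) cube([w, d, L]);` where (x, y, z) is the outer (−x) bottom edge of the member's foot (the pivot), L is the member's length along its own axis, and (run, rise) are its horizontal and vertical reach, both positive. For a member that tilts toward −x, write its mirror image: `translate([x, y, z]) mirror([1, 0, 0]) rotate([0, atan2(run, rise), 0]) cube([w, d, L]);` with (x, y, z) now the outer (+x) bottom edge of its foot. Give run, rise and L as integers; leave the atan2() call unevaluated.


translate([296, 0, 555]) cube([117, 1171, 58]);
translate([0, 63, 0]) rotate([0, atan2(296, 555), 0]) cube([45, 33, 629]);
translate([709, 63, 0]) mirror([1, 0, 0]) rotate([0, atan2(296, 555), 0]) cube([45, 33, 629]);
translate([0, 1075, 0]) rotate([0, atan2(296, 555), 0]) cube([45, 33, 629]);
translate([709, 1075, 0]) mirror([1, 0, 0]) rotate([0, atan2(296, 555), 0]) cube([45, 33, 629]);


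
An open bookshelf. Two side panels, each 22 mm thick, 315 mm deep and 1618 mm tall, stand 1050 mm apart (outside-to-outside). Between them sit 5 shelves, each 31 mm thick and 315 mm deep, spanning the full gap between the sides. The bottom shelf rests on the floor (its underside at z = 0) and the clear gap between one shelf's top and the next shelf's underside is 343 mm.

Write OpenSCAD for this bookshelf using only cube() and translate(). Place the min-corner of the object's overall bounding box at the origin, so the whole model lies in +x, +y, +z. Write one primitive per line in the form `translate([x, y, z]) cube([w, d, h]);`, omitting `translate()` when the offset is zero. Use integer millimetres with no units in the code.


cube([22, 315, 1618]);
translate([1028, 0, 0]) cube([22, 315, 1618]);
translate([22, 0, 0]) cube([1006, 315, 31]);
translate([22, 0, 374]) cube([1006, 315, 31]);
translate([22, 0, 748]) cube([1006, 315, 31]);
translate([22, 0, 1122]) cube([1006, 315, 31]);
translate([22, 0, 1496]) cube([1006, 315, 31]);


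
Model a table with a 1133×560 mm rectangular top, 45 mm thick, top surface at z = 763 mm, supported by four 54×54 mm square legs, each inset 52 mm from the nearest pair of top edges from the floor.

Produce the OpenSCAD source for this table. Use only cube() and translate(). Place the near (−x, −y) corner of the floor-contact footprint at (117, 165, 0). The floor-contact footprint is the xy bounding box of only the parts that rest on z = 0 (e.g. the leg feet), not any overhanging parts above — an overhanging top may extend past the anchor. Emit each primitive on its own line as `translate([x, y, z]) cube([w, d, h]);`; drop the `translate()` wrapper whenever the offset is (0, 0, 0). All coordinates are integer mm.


translate([65, 113, 718]) cube([1133, 560, 45]);
translate([117, 165, 0]) cube([54, 54, 718]);
translate([1092, 165, 0]) cube([54, 54, 718]);
translate([117, 567, 0]) cube([54, 54, 718]);
translate([1092, 567, 0]) cube([54, 54, 718]);


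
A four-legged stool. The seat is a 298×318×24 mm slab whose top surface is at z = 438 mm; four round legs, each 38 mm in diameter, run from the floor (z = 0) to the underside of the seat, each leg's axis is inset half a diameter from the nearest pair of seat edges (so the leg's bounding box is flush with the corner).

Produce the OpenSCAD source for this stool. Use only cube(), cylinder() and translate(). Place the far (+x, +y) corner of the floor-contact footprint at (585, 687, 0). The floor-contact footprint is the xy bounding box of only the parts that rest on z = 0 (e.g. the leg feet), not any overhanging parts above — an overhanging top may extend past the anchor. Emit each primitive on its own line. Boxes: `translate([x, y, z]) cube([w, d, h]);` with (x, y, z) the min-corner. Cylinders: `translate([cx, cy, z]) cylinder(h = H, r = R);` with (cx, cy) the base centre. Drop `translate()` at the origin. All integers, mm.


translate([287, 369, 414]) cube([298, 318, 24]);
translate([306, 388, 0]) cylinder(h = 414, r = 19);
translate([566, 388, 0]) cylinder(h = 414, r = 19);
translate([306, 668, 0]) cylinder(h = 414, r = 19);
translate([566, 668, 0]) cylinder(h = 414, r = 19);


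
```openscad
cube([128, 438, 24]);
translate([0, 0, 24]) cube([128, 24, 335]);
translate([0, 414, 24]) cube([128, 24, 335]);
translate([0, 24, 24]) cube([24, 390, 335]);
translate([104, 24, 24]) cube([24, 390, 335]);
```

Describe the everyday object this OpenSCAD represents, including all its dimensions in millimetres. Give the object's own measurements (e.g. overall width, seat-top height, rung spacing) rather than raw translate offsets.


An open-topped rectangular box: outside dimensions 128×438×359 mm, with a uniform wall and base thickness of 24 mm. The base is a full 128×438 slab on the floor; four walls sit on top of the base. The front and back walls (the −y and +y sides) span the full width; the two side walls fit between them.


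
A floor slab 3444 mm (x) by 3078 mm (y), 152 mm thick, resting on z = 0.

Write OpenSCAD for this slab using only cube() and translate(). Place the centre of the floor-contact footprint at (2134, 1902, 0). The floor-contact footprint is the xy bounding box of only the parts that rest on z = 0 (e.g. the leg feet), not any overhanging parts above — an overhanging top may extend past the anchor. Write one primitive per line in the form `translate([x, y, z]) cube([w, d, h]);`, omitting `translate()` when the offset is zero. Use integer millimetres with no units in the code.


translate([412, 363, 0]) cube([3444, 3078, 152]);


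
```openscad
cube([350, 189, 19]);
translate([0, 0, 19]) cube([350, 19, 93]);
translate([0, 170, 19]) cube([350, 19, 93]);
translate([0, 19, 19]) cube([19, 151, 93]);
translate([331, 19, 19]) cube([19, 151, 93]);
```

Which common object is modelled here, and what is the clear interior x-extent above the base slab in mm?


An open box. The internal width is 312 mm.

A 350×189 base slab with four walls standing on it — an open box. The base is 350 mm wide and the walls are 19 mm thick, so the internal width is 350 − 2 × 19 = 312 mm.


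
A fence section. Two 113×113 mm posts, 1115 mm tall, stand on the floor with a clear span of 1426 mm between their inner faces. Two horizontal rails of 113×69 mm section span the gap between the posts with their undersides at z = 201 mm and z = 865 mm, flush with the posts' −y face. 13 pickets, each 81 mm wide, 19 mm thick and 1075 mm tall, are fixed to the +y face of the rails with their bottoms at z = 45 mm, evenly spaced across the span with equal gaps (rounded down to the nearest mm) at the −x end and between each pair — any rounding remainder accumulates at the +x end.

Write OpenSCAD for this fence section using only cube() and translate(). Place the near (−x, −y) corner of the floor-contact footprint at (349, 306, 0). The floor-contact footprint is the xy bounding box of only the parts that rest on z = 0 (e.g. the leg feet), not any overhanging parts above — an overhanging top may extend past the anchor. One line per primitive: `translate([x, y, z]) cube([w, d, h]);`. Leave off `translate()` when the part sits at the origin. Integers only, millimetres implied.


translate([349, 306, 0]) cube([113, 113, 1115]);
translate([1888, 306, 0]) cube([113, 113, 1115]);
translate([462, 306, 201]) cube([1426, 113, 69]);
translate([462, 306, 865]) cube([1426, 113, 69]);
translate([488, 419, 45]) cube([81, 19, 1075]);
translate([595, 419, 45]) cube([81, 19, 1075]);
translate([702, 419, 45]) cube([81, 19, 1075]);
translate([809, 419, 45]) cube([81, 19, 1075]);
translate([916, 419, 45]) cube([81, 19, 1075]);
translate([1023, 419, 45]) cube([81, 19, 1075]);
translate([1130, 419, 45]) cube([81, 19, 1075]);
translate([1237, 419, 45]) cube([81, 19, 1075]);
translate([1344, 419, 45]) cube([81, 19, 1075]);
translate([1451, 419, 45]) cube([81, 19, 1075]);
translate([1558, 419, 45]) cube([81, 19, 1075]);
translate([1665, 419, 45]) cube([81, 19, 1075]);
translate([1772, 419, 45]) cube([81, 19, 1075]);


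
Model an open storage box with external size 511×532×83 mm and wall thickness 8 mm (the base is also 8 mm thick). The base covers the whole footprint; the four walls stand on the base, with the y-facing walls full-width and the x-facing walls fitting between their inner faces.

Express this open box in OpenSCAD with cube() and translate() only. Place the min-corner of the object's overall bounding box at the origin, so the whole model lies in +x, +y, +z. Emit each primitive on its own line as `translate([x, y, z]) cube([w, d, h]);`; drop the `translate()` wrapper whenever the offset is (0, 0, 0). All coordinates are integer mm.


cube([511, 532, 8]);
translate([0, 0, 8]) cube([511, 8, 75]);
translate([0, 524, 8]) cube([511, 8, 75]);
translate([0, 8, 8]) cube([8, 516, 75]);
translate([503, 8, 8]) cube([8, 516, 75]);


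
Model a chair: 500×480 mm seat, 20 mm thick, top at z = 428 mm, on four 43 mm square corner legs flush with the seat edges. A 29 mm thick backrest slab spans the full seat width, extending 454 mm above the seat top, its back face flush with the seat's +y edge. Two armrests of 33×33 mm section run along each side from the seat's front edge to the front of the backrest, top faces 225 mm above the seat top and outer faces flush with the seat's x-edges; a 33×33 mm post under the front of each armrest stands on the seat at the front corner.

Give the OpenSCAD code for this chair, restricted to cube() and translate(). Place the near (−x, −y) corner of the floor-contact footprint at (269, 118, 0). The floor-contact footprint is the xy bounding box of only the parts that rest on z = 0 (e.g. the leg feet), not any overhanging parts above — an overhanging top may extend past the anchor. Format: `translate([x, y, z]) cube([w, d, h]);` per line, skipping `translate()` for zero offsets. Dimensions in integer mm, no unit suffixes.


// leg_h = 428 - 20 = 408
// arm post h = 225 - 33 = 192
translate([269, 118, 408]) cube([500, 480, 20]);
translate([269, 118, 0]) cube([43, 43, 408]);
translate([726, 118, 0]) cube([43, 43, 408]);
translate([269, 555, 0]) cube([43, 43, 408]);
translate([726, 555, 0]) cube([43, 43, 408]);
translate([269, 569, 428]) cube([500, 29, 454]);
translate([269, 118, 620]) cube([33, 451, 33]);
translate([736, 118, 620]) cube([33, 451, 33]);
translate([269, 118, 428]) cube([33, 33, 192]);
translate([736, 118, 428]) cube([33, 33, 192]);


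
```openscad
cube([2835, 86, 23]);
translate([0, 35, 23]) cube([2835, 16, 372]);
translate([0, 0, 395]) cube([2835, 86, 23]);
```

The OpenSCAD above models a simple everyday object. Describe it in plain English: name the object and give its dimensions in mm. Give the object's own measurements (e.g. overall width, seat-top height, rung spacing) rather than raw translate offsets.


An I-beam lying along x, 2835 mm long. Overall section height 418 mm. Two flanges 86 mm wide (y) and 23 mm thick, one on the floor and one at the top; a web 16 mm thick runs between them, centred on the flange width.


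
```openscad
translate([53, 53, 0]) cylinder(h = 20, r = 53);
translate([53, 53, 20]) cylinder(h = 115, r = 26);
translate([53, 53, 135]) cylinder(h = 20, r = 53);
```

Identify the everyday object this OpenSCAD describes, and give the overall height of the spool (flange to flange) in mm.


A spool. The overall height is 155 mm.

Three coaxial cylinders, large–small–large — a spool. Two 20 mm flanges and a 115 mm core give 20 + 115 + 20 = 155 mm.


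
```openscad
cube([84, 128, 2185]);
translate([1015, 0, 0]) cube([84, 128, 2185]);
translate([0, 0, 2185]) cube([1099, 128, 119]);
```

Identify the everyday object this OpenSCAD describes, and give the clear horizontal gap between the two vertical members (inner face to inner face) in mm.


A door frame. The clear opening width is 931 mm.

Two 2185 mm tall posts with a header on top — a door frame. The left jamb is 84 mm wide at x = 0; the right jamb starts at x = 1015. The clear opening is 1015 − 84 = 931 mm.


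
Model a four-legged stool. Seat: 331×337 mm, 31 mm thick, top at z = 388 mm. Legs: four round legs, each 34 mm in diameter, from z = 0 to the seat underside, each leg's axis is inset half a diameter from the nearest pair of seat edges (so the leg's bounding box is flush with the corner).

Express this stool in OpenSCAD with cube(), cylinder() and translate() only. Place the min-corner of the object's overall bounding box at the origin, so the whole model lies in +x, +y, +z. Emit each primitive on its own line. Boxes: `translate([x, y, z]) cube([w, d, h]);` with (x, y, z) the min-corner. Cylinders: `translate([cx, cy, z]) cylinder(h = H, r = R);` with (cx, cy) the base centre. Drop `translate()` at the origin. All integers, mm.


translate([0, 0, 357]) cube([331, 337, 31]);
translate([17, 17, 0]) cylinder(h = 357, r = 17);
translate([314, 17, 0]) cylinder(h = 357, r = 17);
translate([17, 320, 0]) cylinder(h = 357, r = 17);
translate([314, 320, 0]) cylinder(h = 357, r = 17);


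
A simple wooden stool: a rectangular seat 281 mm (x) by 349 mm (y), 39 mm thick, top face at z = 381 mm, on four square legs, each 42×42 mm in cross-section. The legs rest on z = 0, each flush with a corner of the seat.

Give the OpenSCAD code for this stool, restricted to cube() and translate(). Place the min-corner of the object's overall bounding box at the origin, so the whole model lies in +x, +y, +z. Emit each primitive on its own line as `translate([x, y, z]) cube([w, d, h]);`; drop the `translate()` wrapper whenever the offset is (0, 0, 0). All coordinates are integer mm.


translate([0, 0, 342]) cube([281, 349, 39]);
cube([42, 42, 342]);
translate([239, 0, 0]) cube([42, 42, 342]);
translate([0, 307, 0]) cube([42, 42, 342]);
translate([239, 307, 0]) cube([42, 42, 342]);


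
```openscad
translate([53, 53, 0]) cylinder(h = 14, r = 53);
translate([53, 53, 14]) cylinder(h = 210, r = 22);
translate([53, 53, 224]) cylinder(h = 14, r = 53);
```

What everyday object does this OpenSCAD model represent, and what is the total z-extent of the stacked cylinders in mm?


A spool. The overall height is 238 mm.

Three coaxial cylinders, large–small–large — a spool. Two 14 mm flanges and a 210 mm core give 14 + 210 + 14 = 238 mm.


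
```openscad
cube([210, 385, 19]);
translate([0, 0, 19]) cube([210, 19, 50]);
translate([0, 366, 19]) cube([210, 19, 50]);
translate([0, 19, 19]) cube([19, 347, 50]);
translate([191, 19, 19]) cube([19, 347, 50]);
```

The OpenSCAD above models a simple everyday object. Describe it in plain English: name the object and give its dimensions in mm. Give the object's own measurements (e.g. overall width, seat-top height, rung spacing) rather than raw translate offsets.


An open-topped rectangular box: outside dimensions 210×385×69 mm, with a uniform wall and base thickness of 19 mm. The base is a full 210×385 slab on the floor; four walls sit on top of the base. The front and back walls (the −y and +y sides) span the full width; the two side walls fit between them.


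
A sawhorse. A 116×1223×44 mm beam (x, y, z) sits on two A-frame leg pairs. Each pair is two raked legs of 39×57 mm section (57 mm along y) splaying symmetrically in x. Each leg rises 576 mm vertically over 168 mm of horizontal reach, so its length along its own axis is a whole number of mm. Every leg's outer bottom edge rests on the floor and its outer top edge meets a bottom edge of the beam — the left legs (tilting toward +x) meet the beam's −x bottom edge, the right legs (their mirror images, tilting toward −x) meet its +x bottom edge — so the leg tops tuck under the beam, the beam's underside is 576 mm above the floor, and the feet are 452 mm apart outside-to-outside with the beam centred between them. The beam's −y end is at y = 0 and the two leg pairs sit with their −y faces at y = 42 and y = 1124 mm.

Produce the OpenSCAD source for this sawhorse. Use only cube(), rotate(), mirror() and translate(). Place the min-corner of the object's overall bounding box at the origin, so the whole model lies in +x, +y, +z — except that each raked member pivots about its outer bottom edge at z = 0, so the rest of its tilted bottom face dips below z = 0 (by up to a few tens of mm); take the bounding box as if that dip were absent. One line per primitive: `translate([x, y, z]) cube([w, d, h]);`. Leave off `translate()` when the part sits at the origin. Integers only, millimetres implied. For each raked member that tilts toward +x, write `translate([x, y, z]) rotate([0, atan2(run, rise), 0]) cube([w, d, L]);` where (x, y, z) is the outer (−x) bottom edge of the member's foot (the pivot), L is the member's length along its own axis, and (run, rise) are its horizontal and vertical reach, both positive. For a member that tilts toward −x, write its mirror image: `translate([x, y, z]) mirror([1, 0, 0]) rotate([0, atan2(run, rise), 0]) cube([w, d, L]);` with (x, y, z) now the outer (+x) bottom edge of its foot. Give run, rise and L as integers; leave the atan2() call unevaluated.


// leg length = √(168² + 576²) = 600
// right-leg outer foot x = 2·168 + 116 = 452
// beam min-corner = (168, 0, 576)
translate([168, 0, 576]) cube([116, 1223, 44]);
translate([0, 42, 0]) rotate([0, atan2(168, 576), 0]) cube([39, 57, 600]);
translate([452, 42, 0]) mirror([1, 0, 0]) rotate([0, atan2(168, 576), 0]) cube([39, 57, 600]);
translate([0, 1124, 0]) rotate([0, atan2(168, 576), 0]) cube([39, 57, 600]);
translate([452, 1124, 0]) mirror([1, 0, 0]) rotate([0, atan2(168, 576), 0]) cube([39, 57, 600]);


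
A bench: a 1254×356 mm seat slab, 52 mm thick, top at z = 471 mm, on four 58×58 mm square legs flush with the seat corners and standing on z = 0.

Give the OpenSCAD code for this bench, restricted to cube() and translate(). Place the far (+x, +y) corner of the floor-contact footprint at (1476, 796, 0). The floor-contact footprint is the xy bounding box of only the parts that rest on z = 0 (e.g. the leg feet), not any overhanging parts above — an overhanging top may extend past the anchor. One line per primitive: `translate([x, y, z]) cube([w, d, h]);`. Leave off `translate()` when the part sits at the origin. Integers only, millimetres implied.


translate([222, 440, 419]) cube([1254, 356, 52]);
translate([222, 440, 0]) cube([58, 58, 419]);
translate([222, 738, 0]) cube([58, 58, 419]);
translate([1418, 440, 0]) cube([58, 58, 419]);
translate([1418, 738, 0]) cube([58, 58, 419]);


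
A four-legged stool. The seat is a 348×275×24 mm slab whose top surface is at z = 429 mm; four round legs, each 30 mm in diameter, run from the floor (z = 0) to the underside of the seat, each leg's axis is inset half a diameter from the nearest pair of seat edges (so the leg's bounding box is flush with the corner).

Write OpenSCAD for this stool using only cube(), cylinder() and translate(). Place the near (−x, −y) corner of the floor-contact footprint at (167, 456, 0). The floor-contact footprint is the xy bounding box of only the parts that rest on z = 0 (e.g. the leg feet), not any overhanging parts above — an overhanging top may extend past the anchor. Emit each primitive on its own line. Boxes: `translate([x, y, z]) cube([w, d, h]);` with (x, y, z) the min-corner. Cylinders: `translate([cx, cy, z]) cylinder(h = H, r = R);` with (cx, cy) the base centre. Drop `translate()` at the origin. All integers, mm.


// leg_h = 429 - 24 = 405
translate([167, 456, 405]) cube([348, 275, 24]);
translate([182, 471, 0]) cylinder(h = 405, r = 15);
translate([500, 471, 0]) cylinder(h = 405, r = 15);
translate([182, 716, 0]) cylinder(h = 405, r = 15);
translate([500, 716, 0]) cylinder(h = 405, r = 15);


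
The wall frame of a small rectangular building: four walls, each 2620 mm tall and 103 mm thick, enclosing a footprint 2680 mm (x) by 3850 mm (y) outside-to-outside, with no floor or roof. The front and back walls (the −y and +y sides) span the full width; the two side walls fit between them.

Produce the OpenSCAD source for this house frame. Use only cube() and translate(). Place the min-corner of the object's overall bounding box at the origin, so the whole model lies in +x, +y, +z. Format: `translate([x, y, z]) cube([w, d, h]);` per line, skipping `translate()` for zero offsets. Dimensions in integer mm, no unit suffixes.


cube([2680, 103, 2620]);
translate([0, 3747, 0]) cube([2680, 103, 2620]);
translate([0, 103, 0]) cube([103, 3644, 2620]);
translate([2577, 103, 0]) cube([103, 3644, 2620]);


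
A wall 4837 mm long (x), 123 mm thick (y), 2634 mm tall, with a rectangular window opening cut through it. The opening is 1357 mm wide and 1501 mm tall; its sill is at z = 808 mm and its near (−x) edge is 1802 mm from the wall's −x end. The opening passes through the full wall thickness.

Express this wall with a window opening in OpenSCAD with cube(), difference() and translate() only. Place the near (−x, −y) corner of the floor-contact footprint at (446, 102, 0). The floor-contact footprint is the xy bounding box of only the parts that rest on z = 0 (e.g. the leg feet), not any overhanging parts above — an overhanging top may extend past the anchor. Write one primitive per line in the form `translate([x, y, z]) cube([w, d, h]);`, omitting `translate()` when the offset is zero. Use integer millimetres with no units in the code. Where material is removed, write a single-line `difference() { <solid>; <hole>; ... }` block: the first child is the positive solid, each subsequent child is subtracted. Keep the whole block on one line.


difference() { translate([446, 102, 0]) cube([4837, 123, 2634]); translate([2248, 102, 808]) cube([1357, 123, 1501]); }


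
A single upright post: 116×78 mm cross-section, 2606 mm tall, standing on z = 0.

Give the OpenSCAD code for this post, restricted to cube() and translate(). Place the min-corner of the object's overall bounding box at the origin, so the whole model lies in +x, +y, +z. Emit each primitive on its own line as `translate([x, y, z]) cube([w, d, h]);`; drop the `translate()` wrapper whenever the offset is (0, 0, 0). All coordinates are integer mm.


cube([116, 78, 2606]);


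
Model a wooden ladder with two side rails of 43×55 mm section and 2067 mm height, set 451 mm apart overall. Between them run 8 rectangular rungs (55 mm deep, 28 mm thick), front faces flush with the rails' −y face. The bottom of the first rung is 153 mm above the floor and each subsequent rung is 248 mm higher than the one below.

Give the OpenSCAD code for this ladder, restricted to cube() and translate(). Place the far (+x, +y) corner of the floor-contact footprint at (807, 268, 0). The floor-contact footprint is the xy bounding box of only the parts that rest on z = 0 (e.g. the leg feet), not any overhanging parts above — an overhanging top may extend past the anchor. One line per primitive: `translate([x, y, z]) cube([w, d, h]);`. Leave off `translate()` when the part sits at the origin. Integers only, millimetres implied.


// rung span = 451 - 2*43 = 365
// rung[k] z = 153 + k*248
translate([356, 213, 0]) cube([43, 55, 2067]);
translate([764, 213, 0]) cube([43, 55, 2067]);
translate([399, 213, 153]) cube([365, 55, 28]);
translate([399, 213, 401]) cube([365, 55, 28]);
translate([399, 213, 649]) cube([365, 55, 28]);
translate([399, 213, 897]) cube([365, 55, 28]);
translate([399, 213, 1145]) cube([365, 55, 28]);
translate([399, 213, 1393]) cube([365, 55, 28]);
translate([399, 213, 1641]) cube([365, 55, 28]);
translate([399, 213, 1889]) cube([365, 55, 28]);


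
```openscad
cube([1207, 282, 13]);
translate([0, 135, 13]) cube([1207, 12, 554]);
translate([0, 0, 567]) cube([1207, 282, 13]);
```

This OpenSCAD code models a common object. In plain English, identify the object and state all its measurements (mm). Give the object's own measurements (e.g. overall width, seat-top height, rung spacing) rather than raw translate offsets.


An I-beam lying along x, 1207 mm long. Overall section height 580 mm. Two flanges 282 mm wide (y) and 13 mm thick, one on the floor and one at the top; a web 12 mm thick runs between them, centred on the flange width.


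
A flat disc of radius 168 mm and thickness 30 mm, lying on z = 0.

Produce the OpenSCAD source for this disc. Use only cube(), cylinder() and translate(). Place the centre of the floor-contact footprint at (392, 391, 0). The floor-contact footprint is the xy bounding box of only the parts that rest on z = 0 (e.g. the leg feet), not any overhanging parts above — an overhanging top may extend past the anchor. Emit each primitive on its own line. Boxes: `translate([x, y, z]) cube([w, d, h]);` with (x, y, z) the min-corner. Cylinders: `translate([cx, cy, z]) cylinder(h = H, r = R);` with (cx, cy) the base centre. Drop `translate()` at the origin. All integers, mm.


translate([392, 391, 0]) cylinder(h = 30, r = 168);


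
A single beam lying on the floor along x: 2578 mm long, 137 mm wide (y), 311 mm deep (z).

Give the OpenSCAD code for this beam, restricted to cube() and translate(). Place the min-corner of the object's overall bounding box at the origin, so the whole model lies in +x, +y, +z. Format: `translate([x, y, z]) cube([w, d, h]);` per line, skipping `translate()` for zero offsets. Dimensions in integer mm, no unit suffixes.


cube([2578, 137, 311]);


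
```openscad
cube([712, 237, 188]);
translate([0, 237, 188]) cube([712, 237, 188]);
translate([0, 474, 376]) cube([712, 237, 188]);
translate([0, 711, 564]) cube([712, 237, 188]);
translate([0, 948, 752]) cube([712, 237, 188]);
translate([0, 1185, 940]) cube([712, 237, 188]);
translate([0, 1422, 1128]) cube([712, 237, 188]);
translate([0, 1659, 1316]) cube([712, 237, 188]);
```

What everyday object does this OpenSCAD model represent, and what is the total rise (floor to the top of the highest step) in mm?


A staircase. The total rise is 1504 mm.

8 identical blocks, each offset up and back from the previous — a staircase. Each step is 188 mm tall and there are 8 of them, so the total rise is 8 × 188 = 1504 mm.


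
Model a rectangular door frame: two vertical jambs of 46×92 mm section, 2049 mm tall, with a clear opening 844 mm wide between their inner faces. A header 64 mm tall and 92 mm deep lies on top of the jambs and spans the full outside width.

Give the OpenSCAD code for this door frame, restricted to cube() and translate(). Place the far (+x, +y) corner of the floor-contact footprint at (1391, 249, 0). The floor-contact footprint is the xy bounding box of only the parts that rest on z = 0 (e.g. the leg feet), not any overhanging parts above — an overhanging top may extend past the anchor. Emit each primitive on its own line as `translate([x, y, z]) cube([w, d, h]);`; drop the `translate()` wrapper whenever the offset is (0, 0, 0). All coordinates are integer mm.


translate([455, 157, 0]) cube([46, 92, 2049]);
translate([1345, 157, 0]) cube([46, 92, 2049]);
translate([455, 157, 2049]) cube([936, 92, 64]);
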